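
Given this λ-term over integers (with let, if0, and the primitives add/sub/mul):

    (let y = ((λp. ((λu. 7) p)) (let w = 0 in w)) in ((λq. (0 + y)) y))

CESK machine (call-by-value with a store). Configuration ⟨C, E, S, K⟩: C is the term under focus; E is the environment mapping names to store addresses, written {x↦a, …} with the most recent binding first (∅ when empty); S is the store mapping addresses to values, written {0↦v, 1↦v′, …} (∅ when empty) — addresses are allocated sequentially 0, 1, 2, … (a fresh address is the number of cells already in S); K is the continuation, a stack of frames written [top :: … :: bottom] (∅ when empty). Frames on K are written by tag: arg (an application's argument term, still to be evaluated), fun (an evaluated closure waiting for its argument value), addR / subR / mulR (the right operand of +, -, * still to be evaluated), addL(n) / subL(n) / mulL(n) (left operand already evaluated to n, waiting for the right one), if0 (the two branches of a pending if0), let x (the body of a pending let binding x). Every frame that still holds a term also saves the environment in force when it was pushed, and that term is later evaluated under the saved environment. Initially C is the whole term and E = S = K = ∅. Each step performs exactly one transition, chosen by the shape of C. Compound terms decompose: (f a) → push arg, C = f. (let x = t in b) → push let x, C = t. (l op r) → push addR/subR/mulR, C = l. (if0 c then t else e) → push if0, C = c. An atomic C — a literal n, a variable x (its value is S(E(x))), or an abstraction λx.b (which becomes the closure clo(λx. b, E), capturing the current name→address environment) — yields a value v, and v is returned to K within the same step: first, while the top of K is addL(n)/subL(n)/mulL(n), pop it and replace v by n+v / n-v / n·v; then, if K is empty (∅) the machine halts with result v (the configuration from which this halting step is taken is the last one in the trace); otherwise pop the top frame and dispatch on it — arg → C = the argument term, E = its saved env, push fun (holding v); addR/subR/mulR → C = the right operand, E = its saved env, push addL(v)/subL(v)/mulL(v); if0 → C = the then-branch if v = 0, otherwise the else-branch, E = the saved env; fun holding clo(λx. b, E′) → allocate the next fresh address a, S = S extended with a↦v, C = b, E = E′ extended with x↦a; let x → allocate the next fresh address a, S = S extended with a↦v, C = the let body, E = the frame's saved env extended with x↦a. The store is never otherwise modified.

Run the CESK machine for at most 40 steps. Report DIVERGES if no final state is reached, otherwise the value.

Answer: 7

Machine steps:
step 0: <C=(let y = ((λp. ((λu. 7) p)) (let w = 0 in w)) in ((λq. (0 + y)) y)), E=∅, S=∅, K=∅>
step 1: <C=((λp. ((λu. 7) p)) (let w = 0 in w)), E=∅, S=∅, K=[let y]>
step 2: <C=(λp. ((λu. 7) p)), E=∅, S=∅, K=[arg :: let y]>
step 3: <C=(let w = 0 in w), E=∅, S=∅, K=[fun :: let y]>
step 4: <C=0, E=∅, S=∅, K=[let w :: fun :: let y]>
step 5: <C=w, E={w↦0}, S={0↦0}, K=[fun :: let y]>
step 6: <C=((λu. 7) p), E={p↦1}, S={0↦0, 1↦0}, K=[let y]>
step 7: <C=(λu. 7), E={p↦1}, S={0↦0, 1↦0}, K=[arg :: let y]>
step 8: <C=p, E={p↦1}, S={0↦0, 1↦0}, K=[fun :: let y]>
step 9: <C=7, E={u↦2, p↦1}, S={0↦0, 1↦0, 2↦0}, K=[let y]>
step 10: <C=((λq. (0 + y)) y), E={y↦3}, S={0↦0, 1↦0, 2↦0, 3↦7}, K=∅>
step 11: <C=(λq. (0 + y)), E={y↦3}, S={0↦0, 1↦0, 2↦0, 3↦7}, K=[arg]>
step 12: <C=y, E={y↦3}, S={0↦0, 1↦0, 2↦0, 3↦7}, K=[fun]>
step 13: <C=(0 + y), E={q↦4, y↦3}, S={0↦0, 1↦0, 2↦0, 3↦7, 4↦7}, K=∅>
step 14: <C=0, E={q↦4, y↦3}, S={0↦0, 1↦0, 2↦0, 3↦7, 4↦7}, K=[addR]>
step 15: <C=y, E={q↦4, y↦3}, S={0↦0, 1↦0, 2↦0, 3↦7, 4↦7}, K=[addL(0)]>
→ final value 7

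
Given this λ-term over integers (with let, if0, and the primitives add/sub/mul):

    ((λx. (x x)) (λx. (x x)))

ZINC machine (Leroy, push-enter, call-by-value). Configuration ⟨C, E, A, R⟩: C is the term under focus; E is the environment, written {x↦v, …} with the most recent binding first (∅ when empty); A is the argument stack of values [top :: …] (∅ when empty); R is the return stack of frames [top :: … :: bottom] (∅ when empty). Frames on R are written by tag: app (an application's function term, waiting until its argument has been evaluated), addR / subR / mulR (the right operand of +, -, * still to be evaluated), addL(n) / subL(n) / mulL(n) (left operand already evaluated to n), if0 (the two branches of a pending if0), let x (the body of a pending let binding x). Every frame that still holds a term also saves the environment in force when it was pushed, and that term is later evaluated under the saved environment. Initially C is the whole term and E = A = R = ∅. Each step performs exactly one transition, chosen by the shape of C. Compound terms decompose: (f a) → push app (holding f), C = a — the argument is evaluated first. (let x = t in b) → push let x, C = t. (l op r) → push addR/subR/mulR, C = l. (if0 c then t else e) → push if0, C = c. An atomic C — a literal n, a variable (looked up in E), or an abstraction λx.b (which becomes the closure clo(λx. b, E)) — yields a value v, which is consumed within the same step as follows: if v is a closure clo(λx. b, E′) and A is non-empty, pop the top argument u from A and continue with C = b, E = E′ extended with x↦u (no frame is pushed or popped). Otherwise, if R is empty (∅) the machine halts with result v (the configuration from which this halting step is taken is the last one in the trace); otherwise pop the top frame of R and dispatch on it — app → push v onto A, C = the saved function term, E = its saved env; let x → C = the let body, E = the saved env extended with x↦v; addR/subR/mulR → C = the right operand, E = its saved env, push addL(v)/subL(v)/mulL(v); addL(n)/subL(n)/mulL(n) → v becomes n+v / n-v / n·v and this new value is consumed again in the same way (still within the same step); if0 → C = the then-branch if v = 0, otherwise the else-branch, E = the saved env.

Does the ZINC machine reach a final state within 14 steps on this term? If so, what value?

t=0: <C=((λx. (x x)) (λx. (x x))), E=∅, A=∅, R=∅>
t=1: <C=(λx. (x x)), E=∅, A=∅, R=[app]>
t=2: <C=(λx. (x x)), E=∅, A=[clo(λx. (x x), ∅)], R=∅>
t=3: <C=(x x), E={x↦clo(λx. (x x), ∅)}, A=∅, R=∅>
t=4: <C=x, E={x↦clo(λx. (x x), ∅)}, A=∅, R=[app]>
t=5: <C=x, E={x↦clo(λx. (x x), ∅)}, A=[clo(λx. (x x), ∅)], R=∅>
… configuration repeats with period 3 (steps 3–5 recur indefinitely) …

Answer: DIVERGES (no final state within 14 steps)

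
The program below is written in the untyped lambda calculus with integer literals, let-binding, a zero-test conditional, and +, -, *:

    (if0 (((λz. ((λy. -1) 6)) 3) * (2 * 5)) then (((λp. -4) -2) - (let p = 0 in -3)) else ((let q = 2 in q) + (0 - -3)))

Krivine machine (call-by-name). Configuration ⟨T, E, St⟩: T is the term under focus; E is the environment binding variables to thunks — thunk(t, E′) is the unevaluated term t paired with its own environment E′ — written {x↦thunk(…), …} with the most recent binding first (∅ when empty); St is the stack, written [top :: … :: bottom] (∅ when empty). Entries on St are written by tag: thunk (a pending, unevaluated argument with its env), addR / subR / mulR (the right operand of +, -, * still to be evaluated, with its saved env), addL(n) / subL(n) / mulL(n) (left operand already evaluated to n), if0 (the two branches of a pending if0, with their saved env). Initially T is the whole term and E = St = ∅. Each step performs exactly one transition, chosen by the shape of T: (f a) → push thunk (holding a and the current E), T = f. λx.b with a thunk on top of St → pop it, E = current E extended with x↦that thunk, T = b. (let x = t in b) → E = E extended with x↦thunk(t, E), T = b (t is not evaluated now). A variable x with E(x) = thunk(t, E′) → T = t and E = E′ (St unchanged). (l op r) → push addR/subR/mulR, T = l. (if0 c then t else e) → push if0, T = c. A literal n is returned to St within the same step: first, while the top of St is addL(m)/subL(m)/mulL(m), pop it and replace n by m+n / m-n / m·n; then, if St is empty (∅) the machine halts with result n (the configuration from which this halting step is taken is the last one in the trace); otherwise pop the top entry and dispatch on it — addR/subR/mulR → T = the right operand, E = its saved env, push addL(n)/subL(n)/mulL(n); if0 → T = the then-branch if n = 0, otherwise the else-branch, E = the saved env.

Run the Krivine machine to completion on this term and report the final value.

Answer: 5

Execution trace:
0. [T=(if0 (((λz. ((λy. -1) 6)) 3) * (2 * 5)) then (((λp. -4) -2) - (let p = 0 in -3)) else ((let q = 2 in q) + (0 - -3))) | E=∅ | St=∅]
1. [T=(((λz. ((λy. -1) 6)) 3) * (2 * 5)) | E=∅ | St=[if0]]
2. [T=((λz. ((λy. -1) 6)) 3) | E=∅ | St=[mulR :: if0]]
3. [T=(λz. ((λy. -1) 6)) | E=∅ | St=[thunk :: mulR :: if0]]
4. [T=((λy. -1) 6) | E={z↦thunk(3, ∅)} | St=[mulR :: if0]]
5. [T=(λy. -1) | E={z↦thunk(3, ∅)} | St=[thunk :: mulR :: if0]]
6. [T=-1 | E={y↦thunk(6, {z↦thunk(3, ∅)}), z↦thunk(3, ∅)} | St=[mulR :: if0]]
7. [T=(2 * 5) | E=∅ | St=[mulL(-1) :: if0]]
8. [T=2 | E=∅ | St=[mulR :: mulL(-1) :: if0]]
9. [T=5 | E=∅ | St=[mulL(2) :: mulL(-1) :: if0]]
10. [T=((let q = 2 in q) + (0 - -3)) | E=∅ | St=∅]
11. [T=(let q = 2 in q) | E=∅ | St=[addR]]
12. [T=q | E={q↦thunk(2, ∅)} | St=[addR]]
13. [T=2 | E=∅ | St=[addR]]
14. [T=(0 - -3) | E=∅ | St=[addL(2)]]
15. [T=0 | E=∅ | St=[subR :: addL(2)]]
16. [T=-3 | E=∅ | St=[subL(0) :: addL(2)]]
→ final value 5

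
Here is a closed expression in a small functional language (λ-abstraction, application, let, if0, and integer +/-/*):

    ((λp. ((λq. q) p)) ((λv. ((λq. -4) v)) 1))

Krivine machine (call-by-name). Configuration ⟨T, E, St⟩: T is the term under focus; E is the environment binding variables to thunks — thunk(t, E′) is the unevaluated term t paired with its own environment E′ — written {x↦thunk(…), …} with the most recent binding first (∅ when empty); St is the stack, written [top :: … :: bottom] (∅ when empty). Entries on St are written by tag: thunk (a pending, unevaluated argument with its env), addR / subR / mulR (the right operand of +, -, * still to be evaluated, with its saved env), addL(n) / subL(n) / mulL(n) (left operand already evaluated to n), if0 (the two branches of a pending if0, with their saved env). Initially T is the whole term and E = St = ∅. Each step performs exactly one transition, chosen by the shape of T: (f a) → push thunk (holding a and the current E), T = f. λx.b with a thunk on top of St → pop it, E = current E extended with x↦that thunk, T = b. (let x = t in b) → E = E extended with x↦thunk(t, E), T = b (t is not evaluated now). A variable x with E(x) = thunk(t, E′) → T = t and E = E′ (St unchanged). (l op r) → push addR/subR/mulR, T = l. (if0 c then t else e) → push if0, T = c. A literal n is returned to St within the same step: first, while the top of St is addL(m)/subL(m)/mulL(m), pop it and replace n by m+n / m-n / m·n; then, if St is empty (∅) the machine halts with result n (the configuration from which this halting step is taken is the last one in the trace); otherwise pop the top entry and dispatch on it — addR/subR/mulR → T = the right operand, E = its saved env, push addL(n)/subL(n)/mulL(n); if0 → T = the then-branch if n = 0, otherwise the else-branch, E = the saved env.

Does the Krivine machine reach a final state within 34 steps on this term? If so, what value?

0. <T=((λp. ((λq. q) p)) ((λv. ((λq. -4) v)) 1)), E=∅, St=∅>
1. <T=(λp. ((λq. q) p)), E=∅, St=[thunk]>
2. <T=((λq. q) p), E={p↦thunk(((λv. ((λq. -4) v)) 1), ∅)}, St=∅>
3. <T=(λq. q), E={p↦thunk(((λv. ((λq. -4) v)) 1), ∅)}, St=[thunk]>
4. <T=q, E={q↦thunk(p, {p↦thunk(((λv. ((λq. -4) v)) 1), ∅)}), p↦thunk(((λv. ((λq. -4) v)) 1), ∅)}, St=∅>
5. <T=p, E={p↦thunk(((λv. ((λq. -4) v)) 1), ∅)}, St=∅>
6. <T=((λv. ((λq. -4) v)) 1), E=∅, St=∅>
7. <T=(λv. ((λq. -4) v)), E=∅, St=[thunk]>
8. <T=((λq. -4) v), E={v↦thunk(1, ∅)}, St=∅>
9. <T=(λq. -4), E={v↦thunk(1, ∅)}, St=[thunk]>
10. <T=-4, E={q↦thunk(v, {v↦thunk(1, ∅)}), v↦thunk(1, ∅)}, St=∅>
→ final value -4

Answer: -4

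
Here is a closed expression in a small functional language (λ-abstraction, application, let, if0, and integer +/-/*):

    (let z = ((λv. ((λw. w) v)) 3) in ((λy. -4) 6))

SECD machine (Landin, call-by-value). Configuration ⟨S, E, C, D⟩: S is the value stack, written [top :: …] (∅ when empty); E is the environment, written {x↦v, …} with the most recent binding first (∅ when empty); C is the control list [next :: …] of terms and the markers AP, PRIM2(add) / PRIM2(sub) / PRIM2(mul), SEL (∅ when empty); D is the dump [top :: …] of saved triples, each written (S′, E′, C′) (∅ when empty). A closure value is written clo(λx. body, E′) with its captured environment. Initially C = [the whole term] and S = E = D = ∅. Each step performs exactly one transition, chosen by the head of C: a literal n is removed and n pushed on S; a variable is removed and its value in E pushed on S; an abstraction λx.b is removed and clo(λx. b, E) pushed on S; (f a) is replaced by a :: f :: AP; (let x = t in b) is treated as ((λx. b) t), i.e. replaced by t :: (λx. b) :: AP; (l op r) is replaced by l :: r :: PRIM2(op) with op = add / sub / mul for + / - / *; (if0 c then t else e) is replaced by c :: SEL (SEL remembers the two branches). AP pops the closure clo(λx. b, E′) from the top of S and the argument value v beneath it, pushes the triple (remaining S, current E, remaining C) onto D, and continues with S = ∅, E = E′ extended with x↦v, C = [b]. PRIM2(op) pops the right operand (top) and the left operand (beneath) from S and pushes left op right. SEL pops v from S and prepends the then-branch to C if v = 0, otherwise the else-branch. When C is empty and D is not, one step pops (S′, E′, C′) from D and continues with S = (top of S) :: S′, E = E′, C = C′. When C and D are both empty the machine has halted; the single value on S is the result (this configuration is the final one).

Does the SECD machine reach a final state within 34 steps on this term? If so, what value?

Answer: -4

Execution trace:
step 0: <S=∅, E=∅, C=[(let z = ((λv. ((λw. w) v)) 3) in ((λy. -4) 6))], D=∅>
step 1: <S=∅, E=∅, C=[((λv. ((λw. w) v)) 3) :: (λz. ((λy. -4) 6)) :: AP], D=∅>
step 2: <S=∅, E=∅, C=[3 :: (λv. ((λw. w) v)) :: AP :: (λz. ((λy. -4) 6)) :: AP], D=∅>
step 3: <S=[3], E=∅, C=[(λv. ((λw. w) v)) :: AP :: (λz. ((λy. -4) 6)) :: AP], D=∅>
step 4: <S=[clo(λv. ((λw. w) v), ∅) :: 3], E=∅, C=[AP :: (λz. ((λy. -4) 6)) :: AP], D=∅>
step 5: <S=∅, E={v↦3}, C=[((λw. w) v)], D=[(∅, ∅, [(λz. ((λy. -4) 6)) :: AP])]>
step 6: <S=∅, E={v↦3}, C=[v :: (λw. w) :: AP], D=[(∅, ∅, [(λz. ((λy. -4) 6)) :: AP])]>
step 7: <S=[3], E={v↦3}, C=[(λw. w) :: AP], D=[(∅, ∅, [(λz. ((λy. -4) 6)) :: AP])]>
step 8: <S=[clo(λw. w, {v↦3}) :: 3], E={v↦3}, C=[AP], D=[(∅, ∅, [(λz. ((λy. -4) 6)) :: AP])]>
step 9: <S=∅, E={w↦3, v↦3}, C=[w], D=[(∅, {v↦3}, ∅) :: (∅, ∅, [(λz. ((λy. -4) 6)) :: AP])]>
step 10: <S=[3], E={w↦3, v↦3}, C=∅, D=[(∅, {v↦3}, ∅) :: (∅, ∅, [(λz. ((λy. -4) 6)) :: AP])]>
step 11: <S=[3], E={v↦3}, C=∅, D=[(∅, ∅, [(λz. ((λy. -4) 6)) :: AP])]>
step 12: <S=[3], E=∅, C=[(λz. ((λy. -4) 6)) :: AP], D=∅>
step 13: <S=[clo(λz. ((λy. -4) 6), ∅) :: 3], E=∅, C=[AP], D=∅>
step 14: <S=∅, E={z↦3}, C=[((λy. -4) 6)], D=[(∅, ∅, ∅)]>
step 15: <S=∅, E={z↦3}, C=[6 :: (λy. -4) :: AP], D=[(∅, ∅, ∅)]>
step 16: <S=[6], E={z↦3}, C=[(λy. -4) :: AP], D=[(∅, ∅, ∅)]>
step 17: <S=[clo(λy. -4, {z↦3}) :: 6], E={z↦3}, C=[AP], D=[(∅, ∅, ∅)]>
step 18: <S=∅, E={y↦6, z↦3}, C=[-4], D=[(∅, {z↦3}, ∅) :: (∅, ∅, ∅)]>
step 19: <S=[-4], E={y↦6, z↦3}, C=∅, D=[(∅, {z↦3}, ∅) :: (∅, ∅, ∅)]>
step 20: <S=[-4], E={z↦3}, C=∅, D=[(∅, ∅, ∅)]>
step 21: <S=[-4], E=∅, C=∅, D=∅>
→ final value -4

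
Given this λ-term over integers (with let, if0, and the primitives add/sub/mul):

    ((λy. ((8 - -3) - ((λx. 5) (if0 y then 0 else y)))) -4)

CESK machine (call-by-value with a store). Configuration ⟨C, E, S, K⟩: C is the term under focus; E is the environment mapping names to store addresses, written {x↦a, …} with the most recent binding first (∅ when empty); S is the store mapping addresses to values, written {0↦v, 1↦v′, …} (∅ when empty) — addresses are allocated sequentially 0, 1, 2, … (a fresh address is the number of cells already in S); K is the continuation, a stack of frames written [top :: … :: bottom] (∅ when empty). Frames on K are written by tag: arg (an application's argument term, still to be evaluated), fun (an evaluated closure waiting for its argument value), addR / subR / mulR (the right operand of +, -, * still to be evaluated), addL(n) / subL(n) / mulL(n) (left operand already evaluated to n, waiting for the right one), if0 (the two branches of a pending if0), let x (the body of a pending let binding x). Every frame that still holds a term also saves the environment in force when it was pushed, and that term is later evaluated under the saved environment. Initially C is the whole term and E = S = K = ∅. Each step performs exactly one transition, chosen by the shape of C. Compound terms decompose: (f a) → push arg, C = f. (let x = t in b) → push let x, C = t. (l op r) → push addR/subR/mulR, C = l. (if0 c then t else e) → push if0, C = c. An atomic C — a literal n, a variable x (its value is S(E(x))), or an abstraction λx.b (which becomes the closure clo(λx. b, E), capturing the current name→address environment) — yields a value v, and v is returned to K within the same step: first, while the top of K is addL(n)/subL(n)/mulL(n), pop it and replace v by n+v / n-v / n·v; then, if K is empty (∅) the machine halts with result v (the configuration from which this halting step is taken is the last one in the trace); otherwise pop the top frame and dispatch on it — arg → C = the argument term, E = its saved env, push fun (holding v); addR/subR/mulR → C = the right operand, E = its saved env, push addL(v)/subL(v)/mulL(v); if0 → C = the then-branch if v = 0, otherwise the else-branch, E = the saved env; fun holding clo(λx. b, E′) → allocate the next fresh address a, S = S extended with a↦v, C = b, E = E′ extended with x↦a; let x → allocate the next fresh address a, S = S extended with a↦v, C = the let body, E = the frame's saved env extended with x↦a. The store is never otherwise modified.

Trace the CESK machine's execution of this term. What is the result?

t=0: <C=((λy. ((8 - -3) - ((λx. 5) (if0 y then 0 else y)))) -4), E=∅, S=∅, K=∅>
t=1: <C=(λy. ((8 - -3) - ((λx. 5) (if0 y then 0 else y)))), E=∅, S=∅, K=[arg]>
t=2: <C=-4, E=∅, S=∅, K=[fun]>
t=3: <C=((8 - -3) - ((λx. 5) (if0 y then 0 else y))), E={y↦0}, S={0↦-4}, K=∅>
t=4: <C=(8 - -3), E={y↦0}, S={0↦-4}, K=[subR]>
t=5: <C=8, E={y↦0}, S={0↦-4}, K=[subR :: subR]>
t=6: <C=-3, E={y↦0}, S={0↦-4}, K=[subL(8) :: subR]>
t=7: <C=((λx. 5) (if0 y then 0 else y)), E={y↦0}, S={0↦-4}, K=[subL(11)]>
t=8: <C=(λx. 5), E={y↦0}, S={0↦-4}, K=[arg :: subL(11)]>
t=9: <C=(if0 y then 0 else y), E={y↦0}, S={0↦-4}, K=[fun :: subL(11)]>
t=10: <C=y, E={y↦0}, S={0↦-4}, K=[if0 :: fun :: subL(11)]>
t=11: <C=y, E={y↦0}, S={0↦-4}, K=[fun :: subL(11)]>
t=12: <C=5, E={x↦1, y↦0}, S={0↦-4, 1↦-4}, K=[subL(11)]>
→ final value 6

Answer: 6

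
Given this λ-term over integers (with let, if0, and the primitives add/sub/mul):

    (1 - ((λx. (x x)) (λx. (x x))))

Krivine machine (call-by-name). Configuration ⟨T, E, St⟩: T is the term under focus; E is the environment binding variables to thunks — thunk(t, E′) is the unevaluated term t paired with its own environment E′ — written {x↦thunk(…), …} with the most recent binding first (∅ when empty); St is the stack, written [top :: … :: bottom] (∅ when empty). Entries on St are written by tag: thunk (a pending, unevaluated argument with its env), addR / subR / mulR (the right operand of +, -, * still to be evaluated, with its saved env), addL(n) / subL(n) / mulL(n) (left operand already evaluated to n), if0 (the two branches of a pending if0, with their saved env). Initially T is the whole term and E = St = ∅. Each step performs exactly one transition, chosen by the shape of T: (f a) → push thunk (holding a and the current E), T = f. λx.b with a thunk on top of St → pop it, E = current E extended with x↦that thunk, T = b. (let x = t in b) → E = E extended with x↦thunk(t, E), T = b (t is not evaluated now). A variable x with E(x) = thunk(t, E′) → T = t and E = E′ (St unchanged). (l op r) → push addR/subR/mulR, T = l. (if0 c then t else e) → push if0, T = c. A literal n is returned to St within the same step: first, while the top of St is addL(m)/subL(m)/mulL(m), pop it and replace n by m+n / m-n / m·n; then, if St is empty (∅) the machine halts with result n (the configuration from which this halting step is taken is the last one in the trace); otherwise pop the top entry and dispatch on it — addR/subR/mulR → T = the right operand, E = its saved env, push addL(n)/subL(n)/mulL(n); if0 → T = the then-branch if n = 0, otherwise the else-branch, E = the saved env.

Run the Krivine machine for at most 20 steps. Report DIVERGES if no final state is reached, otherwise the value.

[0] ⟨T=(1 - ((λx. (x x)) (λx. (x x)))); E=∅; St=∅⟩
[1] ⟨T=1; E=∅; St=[subR]⟩
[2] ⟨T=((λx. (x x)) (λx. (x x))); E=∅; St=[subL(1)]⟩
[3] ⟨T=(λx. (x x)); E=∅; St=[thunk :: subL(1)]⟩
[4] ⟨T=(x x); E={x↦thunk((λx. (x x)), ∅)}; St=[subL(1)]⟩
[5] ⟨T=x; E={x↦thunk((λx. (x x)), ∅)}; St=[thunk :: subL(1)]⟩
[6] ⟨T=(λx. (x x)); E=∅; St=[thunk :: subL(1)]⟩
[7] ⟨T=(x x); E={x↦thunk(x, {x↦thunk((λx. (x x)), ∅)})}; St=[subL(1)]⟩
[8] ⟨T=x; E={x↦thunk(x, {x↦thunk((λx. (x x)), ∅)})}; St=[thunk :: subL(1)]⟩
[9] ⟨T=x; E={x↦thunk((λx. (x x)), ∅)}; St=[thunk :: subL(1)]⟩
[10] ⟨T=(λx. (x x)); E=∅; St=[thunk :: subL(1)]⟩
[11] ⟨T=(x x); E={x↦thunk(x, {x↦thunk(x, {x↦thunk((λx. (x x)), ∅)})})}; St=[subL(1)]⟩
[12] ⟨T=x; E={x↦thunk(x, {x↦thunk(x, {x↦thunk((λx. (x x)), ∅)})})}; St=[thunk :: subL(1)]⟩
[13] ⟨T=x; E={x↦thunk(x, {x↦thunk((λx. (x x)), ∅)})}; St=[thunk :: subL(1)]⟩
[14] ⟨T=x; E={x↦thunk((λx. (x x)), ∅)}; St=[thunk :: subL(1)]⟩
[15] ⟨T=(λx. (x x)); E=∅; St=[thunk :: subL(1)]⟩
[16] ⟨T=(x x); E={x↦thunk(x, {x↦thunk(x, {x↦thunk(x, {x↦thunk((λx. (x x)), ∅)})})})}; St=[subL(1)]⟩
[17] ⟨T=x; E={x↦thunk(x, {x↦thunk(x, {x↦thunk(x, {x↦thunk((λx. (x x)), ∅)})})})}; St=[thunk :: subL(1)]⟩
[18] ⟨T=x; E={x↦thunk(x, {x↦thunk(x, {x↦thunk((λx. (x x)), ∅)})})}; St=[thunk :: subL(1)]⟩
[19] ⟨T=x; E={x↦thunk(x, {x↦thunk((λx. (x x)), ∅)})}; St=[thunk :: subL(1)]⟩
[20] ⟨T=x; E={x↦thunk((λx. (x x)), ∅)}; St=[thunk :: subL(1)]⟩
→ 20 transitions taken and the configuration is still not final: no result within 20 steps

Answer: DIVERGES (no final state within 20 steps)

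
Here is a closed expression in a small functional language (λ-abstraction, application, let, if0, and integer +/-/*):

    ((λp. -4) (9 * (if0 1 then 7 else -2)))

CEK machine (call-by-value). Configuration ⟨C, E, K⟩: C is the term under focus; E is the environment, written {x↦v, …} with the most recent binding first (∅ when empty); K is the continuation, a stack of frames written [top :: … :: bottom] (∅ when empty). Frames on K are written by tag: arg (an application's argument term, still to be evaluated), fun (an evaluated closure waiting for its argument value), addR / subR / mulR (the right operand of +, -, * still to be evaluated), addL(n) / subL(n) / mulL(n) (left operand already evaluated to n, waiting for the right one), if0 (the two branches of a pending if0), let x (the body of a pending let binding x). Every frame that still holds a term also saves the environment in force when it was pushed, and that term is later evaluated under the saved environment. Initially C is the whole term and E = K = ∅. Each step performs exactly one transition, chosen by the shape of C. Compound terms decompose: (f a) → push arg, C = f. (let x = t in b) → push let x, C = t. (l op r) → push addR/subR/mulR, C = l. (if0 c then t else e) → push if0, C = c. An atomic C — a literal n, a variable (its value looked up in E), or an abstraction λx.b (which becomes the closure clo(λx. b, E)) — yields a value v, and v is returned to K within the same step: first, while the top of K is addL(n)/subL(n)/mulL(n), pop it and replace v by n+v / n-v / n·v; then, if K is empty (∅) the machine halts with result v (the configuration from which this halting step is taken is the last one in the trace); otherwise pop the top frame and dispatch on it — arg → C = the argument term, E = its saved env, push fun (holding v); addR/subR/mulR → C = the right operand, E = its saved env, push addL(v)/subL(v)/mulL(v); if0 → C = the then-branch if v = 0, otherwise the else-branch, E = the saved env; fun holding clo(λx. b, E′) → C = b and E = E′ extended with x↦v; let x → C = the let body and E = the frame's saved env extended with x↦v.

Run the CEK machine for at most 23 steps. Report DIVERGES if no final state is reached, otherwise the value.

0. ⟨C=((λp. -4) (9 * (if0 1 then 7 else -2))); E=∅; K=∅⟩
1. ⟨C=(λp. -4); E=∅; K=[arg]⟩
2. ⟨C=(9 * (if0 1 then 7 else -2)); E=∅; K=[fun]⟩
3. ⟨C=9; E=∅; K=[mulR :: fun]⟩
4. ⟨C=(if0 1 then 7 else -2); E=∅; K=[mulL(9) :: fun]⟩
5. ⟨C=1; E=∅; K=[if0 :: mulL(9) :: fun]⟩
6. ⟨C=-2; E=∅; K=[mulL(9) :: fun]⟩
7. ⟨C=-4; E={p↦-18}; K=∅⟩
→ final value -4

Answer: -4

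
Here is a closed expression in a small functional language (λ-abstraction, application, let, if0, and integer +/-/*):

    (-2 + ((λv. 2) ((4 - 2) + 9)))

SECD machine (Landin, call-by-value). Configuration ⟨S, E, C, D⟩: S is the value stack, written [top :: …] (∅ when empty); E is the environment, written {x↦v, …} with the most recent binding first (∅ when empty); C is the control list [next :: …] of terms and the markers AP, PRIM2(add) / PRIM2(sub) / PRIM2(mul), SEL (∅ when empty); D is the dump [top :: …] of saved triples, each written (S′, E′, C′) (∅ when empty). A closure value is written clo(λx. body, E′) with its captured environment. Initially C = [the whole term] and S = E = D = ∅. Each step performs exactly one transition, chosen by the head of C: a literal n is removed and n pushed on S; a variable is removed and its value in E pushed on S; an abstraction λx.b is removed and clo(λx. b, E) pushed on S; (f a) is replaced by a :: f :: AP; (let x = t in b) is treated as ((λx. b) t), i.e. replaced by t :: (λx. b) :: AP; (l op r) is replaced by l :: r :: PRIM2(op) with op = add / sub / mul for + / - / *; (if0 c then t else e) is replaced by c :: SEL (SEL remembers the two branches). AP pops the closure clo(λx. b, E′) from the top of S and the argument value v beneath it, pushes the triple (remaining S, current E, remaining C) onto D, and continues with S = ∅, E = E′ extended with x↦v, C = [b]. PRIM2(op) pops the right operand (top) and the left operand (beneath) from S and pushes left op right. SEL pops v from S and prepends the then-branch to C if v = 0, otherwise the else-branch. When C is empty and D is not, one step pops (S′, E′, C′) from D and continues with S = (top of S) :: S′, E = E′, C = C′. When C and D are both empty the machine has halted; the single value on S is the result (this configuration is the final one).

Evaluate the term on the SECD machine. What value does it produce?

Answer: 0

Machine steps:
[0] ⟨S=∅; E=∅; C=[(-2 + ((λv. 2) ((4 - 2) + 9)))]; D=∅⟩
[1] ⟨S=∅; E=∅; C=[-2 :: ((λv. 2) ((4 - 2) + 9)) :: PRIM2(add)]; D=∅⟩
[2] ⟨S=[-2]; E=∅; C=[((λv. 2) ((4 - 2) + 9)) :: PRIM2(add)]; D=∅⟩
[3] ⟨S=[-2]; E=∅; C=[((4 - 2) + 9) :: (λv. 2) :: AP :: PRIM2(add)]; D=∅⟩
[4] ⟨S=[-2]; E=∅; C=[(4 - 2) :: 9 :: PRIM2(add) :: (λv. 2) :: AP :: PRIM2(add)]; D=∅⟩
[5] ⟨S=[-2]; E=∅; C=[4 :: 2 :: PRIM2(sub) :: 9 :: PRIM2(add) :: (λv. 2) :: AP :: PRIM2(add)]; D=∅⟩
[6] ⟨S=[4 :: -2]; E=∅; C=[2 :: PRIM2(sub) :: 9 :: PRIM2(add) :: (λv. 2) :: AP :: PRIM2(add)]; D=∅⟩
[7] ⟨S=[2 :: 4 :: -2]; E=∅; C=[PRIM2(sub) :: 9 :: PRIM2(add) :: (λv. 2) :: AP :: PRIM2(add)]; D=∅⟩
[8] ⟨S=[2 :: -2]; E=∅; C=[9 :: PRIM2(add) :: (λv. 2) :: AP :: PRIM2(add)]; D=∅⟩
[9] ⟨S=[9 :: 2 :: -2]; E=∅; C=[PRIM2(add) :: (λv. 2) :: AP :: PRIM2(add)]; D=∅⟩
[10] ⟨S=[11 :: -2]; E=∅; C=[(λv. 2) :: AP :: PRIM2(add)]; D=∅⟩
[11] ⟨S=[clo(λv. 2, ∅) :: 11 :: -2]; E=∅; C=[AP :: PRIM2(add)]; D=∅⟩
[12] ⟨S=∅; E={v↦11}; C=[2]; D=[([-2], ∅, [PRIM2(add)])]⟩
[13] ⟨S=[2]; E={v↦11}; C=∅; D=[([-2], ∅, [PRIM2(add)])]⟩
[14] ⟨S=[2 :: -2]; E=∅; C=[PRIM2(add)]; D=∅⟩
[15] ⟨S=[0]; E=∅; C=∅; D=∅⟩
→ final value 0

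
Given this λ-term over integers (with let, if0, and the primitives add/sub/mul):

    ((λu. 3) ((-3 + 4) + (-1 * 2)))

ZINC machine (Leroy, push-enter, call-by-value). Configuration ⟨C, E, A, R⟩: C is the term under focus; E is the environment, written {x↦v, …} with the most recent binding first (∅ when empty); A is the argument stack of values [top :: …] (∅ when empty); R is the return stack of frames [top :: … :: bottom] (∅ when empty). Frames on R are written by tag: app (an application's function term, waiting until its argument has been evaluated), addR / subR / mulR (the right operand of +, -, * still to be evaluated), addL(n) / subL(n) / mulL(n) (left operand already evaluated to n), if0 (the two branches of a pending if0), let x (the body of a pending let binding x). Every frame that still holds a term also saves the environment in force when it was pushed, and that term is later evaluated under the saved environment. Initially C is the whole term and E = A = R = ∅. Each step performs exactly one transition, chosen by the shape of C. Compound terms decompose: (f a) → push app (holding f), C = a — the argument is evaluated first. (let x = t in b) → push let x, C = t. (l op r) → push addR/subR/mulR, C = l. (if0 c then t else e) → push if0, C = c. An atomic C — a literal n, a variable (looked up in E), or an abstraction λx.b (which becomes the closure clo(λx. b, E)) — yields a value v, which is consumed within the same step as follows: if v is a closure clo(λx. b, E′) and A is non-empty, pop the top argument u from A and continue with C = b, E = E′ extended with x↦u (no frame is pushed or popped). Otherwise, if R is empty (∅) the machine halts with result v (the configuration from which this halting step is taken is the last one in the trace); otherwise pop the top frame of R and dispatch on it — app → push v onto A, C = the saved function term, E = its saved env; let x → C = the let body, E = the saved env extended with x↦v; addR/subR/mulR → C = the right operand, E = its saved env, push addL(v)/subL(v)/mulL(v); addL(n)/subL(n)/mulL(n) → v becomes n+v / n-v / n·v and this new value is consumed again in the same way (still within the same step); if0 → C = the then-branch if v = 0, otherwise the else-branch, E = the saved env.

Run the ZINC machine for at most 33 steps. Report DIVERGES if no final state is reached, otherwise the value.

Answer: 3

Derivation:
t=0: [C=((λu. 3) ((-3 + 4) + (-1 * 2))) | E=∅ | A=∅ | R=∅]
t=1: [C=((-3 + 4) + (-1 * 2)) | E=∅ | A=∅ | R=[app]]
t=2: [C=(-3 + 4) | E=∅ | A=∅ | R=[addR :: app]]
t=3: [C=-3 | E=∅ | A=∅ | R=[addR :: addR :: app]]
t=4: [C=4 | E=∅ | A=∅ | R=[addL(-3) :: addR :: app]]
t=5: [C=(-1 * 2) | E=∅ | A=∅ | R=[addL(1) :: app]]
t=6: [C=-1 | E=∅ | A=∅ | R=[mulR :: addL(1) :: app]]
t=7: [C=2 | E=∅ | A=∅ | R=[mulL(-1) :: addL(1) :: app]]
t=8: [C=(λu. 3) | E=∅ | A=[-1] | R=∅]
t=9: [C=3 | E={u↦-1} | A=∅ | R=∅]
→ final value 3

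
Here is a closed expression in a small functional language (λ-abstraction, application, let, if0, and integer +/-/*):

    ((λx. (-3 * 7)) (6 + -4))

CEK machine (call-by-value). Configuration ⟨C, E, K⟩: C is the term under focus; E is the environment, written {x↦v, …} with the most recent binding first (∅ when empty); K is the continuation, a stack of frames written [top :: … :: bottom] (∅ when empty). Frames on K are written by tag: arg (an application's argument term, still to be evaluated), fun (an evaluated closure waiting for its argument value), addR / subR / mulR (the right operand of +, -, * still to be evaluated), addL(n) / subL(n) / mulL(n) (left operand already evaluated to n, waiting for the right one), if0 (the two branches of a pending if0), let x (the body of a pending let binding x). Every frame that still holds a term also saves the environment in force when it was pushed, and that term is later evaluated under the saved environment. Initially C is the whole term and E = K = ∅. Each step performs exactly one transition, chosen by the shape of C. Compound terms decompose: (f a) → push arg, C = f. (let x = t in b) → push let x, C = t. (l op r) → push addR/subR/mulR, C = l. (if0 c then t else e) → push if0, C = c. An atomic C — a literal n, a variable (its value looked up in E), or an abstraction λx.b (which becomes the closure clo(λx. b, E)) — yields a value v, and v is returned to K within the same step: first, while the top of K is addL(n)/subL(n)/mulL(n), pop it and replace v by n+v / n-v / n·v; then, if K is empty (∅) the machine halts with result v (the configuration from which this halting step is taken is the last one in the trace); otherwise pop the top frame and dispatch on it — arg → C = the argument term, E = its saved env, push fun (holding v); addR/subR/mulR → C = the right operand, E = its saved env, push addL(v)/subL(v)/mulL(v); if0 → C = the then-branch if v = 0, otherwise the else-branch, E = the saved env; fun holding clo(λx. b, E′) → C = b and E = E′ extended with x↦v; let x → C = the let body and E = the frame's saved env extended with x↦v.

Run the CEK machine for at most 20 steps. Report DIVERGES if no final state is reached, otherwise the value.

0. [C=((λx. (-3 * 7)) (6 + -4)) | E=∅ | K=∅]
1. [C=(λx. (-3 * 7)) | E=∅ | K=[arg]]
2. [C=(6 + -4) | E=∅ | K=[fun]]
3. [C=6 | E=∅ | K=[addR :: fun]]
4. [C=-4 | E=∅ | K=[addL(6) :: fun]]
5. [C=(-3 * 7) | E={x↦2} | K=∅]
6. [C=-3 | E={x↦2} | K=[mulR]]
7. [C=7 | E={x↦2} | K=[mulL(-3)]]
→ final value -21

Answer: -21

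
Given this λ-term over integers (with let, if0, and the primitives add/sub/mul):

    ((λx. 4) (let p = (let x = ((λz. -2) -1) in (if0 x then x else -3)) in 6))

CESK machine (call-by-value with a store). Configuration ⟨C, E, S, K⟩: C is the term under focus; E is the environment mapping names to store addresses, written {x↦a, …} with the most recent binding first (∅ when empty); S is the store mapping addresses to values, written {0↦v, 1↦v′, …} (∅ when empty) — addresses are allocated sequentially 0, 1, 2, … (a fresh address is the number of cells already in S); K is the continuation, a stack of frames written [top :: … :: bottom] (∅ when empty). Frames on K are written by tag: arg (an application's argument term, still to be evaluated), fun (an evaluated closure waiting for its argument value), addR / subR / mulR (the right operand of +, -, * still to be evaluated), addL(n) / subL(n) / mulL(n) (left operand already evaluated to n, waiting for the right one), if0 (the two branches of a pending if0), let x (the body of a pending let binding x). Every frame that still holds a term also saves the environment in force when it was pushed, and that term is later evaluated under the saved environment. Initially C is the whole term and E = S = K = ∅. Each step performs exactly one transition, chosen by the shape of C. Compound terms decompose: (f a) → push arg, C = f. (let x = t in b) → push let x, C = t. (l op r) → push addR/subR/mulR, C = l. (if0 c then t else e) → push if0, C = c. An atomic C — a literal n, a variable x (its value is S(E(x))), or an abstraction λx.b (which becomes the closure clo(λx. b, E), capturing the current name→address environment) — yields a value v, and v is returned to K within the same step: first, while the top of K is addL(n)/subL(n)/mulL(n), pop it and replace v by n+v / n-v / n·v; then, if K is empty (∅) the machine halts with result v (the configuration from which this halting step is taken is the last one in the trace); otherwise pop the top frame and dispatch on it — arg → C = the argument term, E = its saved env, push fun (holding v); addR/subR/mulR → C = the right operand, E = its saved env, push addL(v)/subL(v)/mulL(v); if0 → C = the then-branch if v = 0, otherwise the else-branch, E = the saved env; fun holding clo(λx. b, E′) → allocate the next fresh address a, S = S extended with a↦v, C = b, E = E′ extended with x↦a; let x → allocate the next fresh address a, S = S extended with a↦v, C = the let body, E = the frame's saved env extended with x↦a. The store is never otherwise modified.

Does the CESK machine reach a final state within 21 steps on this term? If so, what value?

Answer: 4

Machine steps:
[0] ⟨C=((λx. 4) (let p = (let x = ((λz. -2) -1) in (if0 x then x else -3)) in 6)); E=∅; S=∅; K=∅⟩
[1] ⟨C=(λx. 4); E=∅; S=∅; K=[arg]⟩
[2] ⟨C=(let p = (let x = ((λz. -2) -1) in (if0 x then x else -3)) in 6); E=∅; S=∅; K=[fun]⟩
[3] ⟨C=(let x = ((λz. -2) -1) in (if0 x then x else -3)); E=∅; S=∅; K=[let p :: fun]⟩
[4] ⟨C=((λz. -2) -1); E=∅; S=∅; K=[let x :: let p :: fun]⟩
[5] ⟨C=(λz. -2); E=∅; S=∅; K=[arg :: let x :: let p :: fun]⟩
[6] ⟨C=-1; E=∅; S=∅; K=[fun :: let x :: let p :: fun]⟩
[7] ⟨C=-2; E={z↦0}; S={0↦-1}; K=[let x :: let p :: fun]⟩
[8] ⟨C=(if0 x then x else -3); E={x↦1}; S={0↦-1, 1↦-2}; K=[let p :: fun]⟩
[9] ⟨C=x; E={x↦1}; S={0↦-1, 1↦-2}; K=[if0 :: let p :: fun]⟩
[10] ⟨C=-3; E={x↦1}; S={0↦-1, 1↦-2}; K=[let p :: fun]⟩
[11] ⟨C=6; E={p↦2}; S={0↦-1, 1↦-2, 2↦-3}; K=[fun]⟩
[12] ⟨C=4; E={x↦3}; S={0↦-1, 1↦-2, 2↦-3, 3↦6}; K=∅⟩
→ final value 4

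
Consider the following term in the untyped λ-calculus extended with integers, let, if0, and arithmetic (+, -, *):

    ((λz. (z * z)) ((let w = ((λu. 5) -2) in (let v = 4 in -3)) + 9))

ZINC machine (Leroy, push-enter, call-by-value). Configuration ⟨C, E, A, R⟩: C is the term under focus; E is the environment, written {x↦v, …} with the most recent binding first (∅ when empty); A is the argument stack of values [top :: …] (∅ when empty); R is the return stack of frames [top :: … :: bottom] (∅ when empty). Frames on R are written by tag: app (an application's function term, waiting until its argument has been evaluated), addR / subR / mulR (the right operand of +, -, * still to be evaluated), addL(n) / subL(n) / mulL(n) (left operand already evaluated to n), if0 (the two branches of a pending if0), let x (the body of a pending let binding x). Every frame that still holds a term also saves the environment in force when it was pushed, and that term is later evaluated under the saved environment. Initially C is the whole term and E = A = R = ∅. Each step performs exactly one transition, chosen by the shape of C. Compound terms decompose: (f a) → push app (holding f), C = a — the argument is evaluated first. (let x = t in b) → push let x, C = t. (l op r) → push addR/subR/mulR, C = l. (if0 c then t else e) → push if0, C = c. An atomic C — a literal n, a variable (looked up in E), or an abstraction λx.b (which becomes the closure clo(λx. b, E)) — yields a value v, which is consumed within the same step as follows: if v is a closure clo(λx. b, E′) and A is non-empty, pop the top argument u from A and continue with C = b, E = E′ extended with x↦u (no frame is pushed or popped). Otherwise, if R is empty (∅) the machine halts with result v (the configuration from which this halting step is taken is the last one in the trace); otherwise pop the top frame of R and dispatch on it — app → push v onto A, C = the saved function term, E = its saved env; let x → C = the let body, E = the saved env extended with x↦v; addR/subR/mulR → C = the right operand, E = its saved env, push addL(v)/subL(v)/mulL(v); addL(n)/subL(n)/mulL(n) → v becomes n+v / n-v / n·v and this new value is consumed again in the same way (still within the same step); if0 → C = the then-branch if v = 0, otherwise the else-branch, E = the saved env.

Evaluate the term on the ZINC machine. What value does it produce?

Answer: 36

Execution trace:
t=0: [C=((λz. (z * z)) ((let w = ((λu. 5) -2) in (let v = 4 in -3)) + 9)) | E=∅ | A=∅ | R=∅]
t=1: [C=((let w = ((λu. 5) -2) in (let v = 4 in -3)) + 9) | E=∅ | A=∅ | R=[app]]
t=2: [C=(let w = ((λu. 5) -2) in (let v = 4 in -3)) | E=∅ | A=∅ | R=[addR :: app]]
t=3: [C=((λu. 5) -2) | E=∅ | A=∅ | R=[let w :: addR :: app]]
t=4: [C=-2 | E=∅ | A=∅ | R=[app :: let w :: addR :: app]]
t=5: [C=(λu. 5) | E=∅ | A=[-2] | R=[let w :: addR :: app]]
t=6: [C=5 | E={u↦-2} | A=∅ | R=[let w :: addR :: app]]
t=7: [C=(let v = 4 in -3) | E={w↦5} | A=∅ | R=[addR :: app]]
t=8: [C=4 | E={w↦5} | A=∅ | R=[let v :: addR :: app]]
t=9: [C=-3 | E={v↦4, w↦5} | A=∅ | R=[addR :: app]]
t=10: [C=9 | E=∅ | A=∅ | R=[addL(-3) :: app]]
t=11: [C=(λz. (z * z)) | E=∅ | A=[6] | R=∅]
t=12: [C=(z * z) | E={z↦6} | A=∅ | R=∅]
t=13: [C=z | E={z↦6} | A=∅ | R=[mulR]]
t=14: [C=z | E={z↦6} | A=∅ | R=[mulL(6)]]
→ final value 36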